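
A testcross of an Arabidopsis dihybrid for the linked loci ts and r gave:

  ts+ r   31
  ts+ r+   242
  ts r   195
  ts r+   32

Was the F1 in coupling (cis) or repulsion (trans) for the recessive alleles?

The two most frequent classes are ts+ r+ (242) and ts r (195); these are the parental (non-recombinant) types.
So the F1 carried ts+ r+ on one chromosome and ts r on the other — the recessive alleles are on the same chromosome (cis / coupling).

cis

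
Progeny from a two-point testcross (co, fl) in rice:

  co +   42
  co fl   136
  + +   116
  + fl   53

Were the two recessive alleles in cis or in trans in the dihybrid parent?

The two most frequent classes are + + (116) and co fl (136); these are the parental (non-recombinant) types.
So the F1 carried + + on one chromosome and co fl on the other — the recessive alleles are on the same chromosome (cis / coupling).

cis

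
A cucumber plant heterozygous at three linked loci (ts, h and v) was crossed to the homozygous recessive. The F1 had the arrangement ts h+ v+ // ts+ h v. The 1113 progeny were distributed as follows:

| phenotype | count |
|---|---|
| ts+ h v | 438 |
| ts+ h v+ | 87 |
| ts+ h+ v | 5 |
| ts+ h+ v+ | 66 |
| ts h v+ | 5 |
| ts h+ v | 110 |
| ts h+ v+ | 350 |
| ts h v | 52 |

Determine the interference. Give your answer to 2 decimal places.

The two rarest classes, ts h v+ and ts+ h+ v, are the double crossovers. Comparing them with the parentals, only the h allele has switched, so h is the middle locus and the order is ts – h – v.
ts–h: (118 + 10)/1113 = 0.1150; h–v: (197 + 10)/1113 = 0.1860.
Expected DCO frequency = 0.1150 × 0.1860 ≈ 0.02139; observed = 10/1113 ≈ 0.00898.
Coefficient of coincidence = 0.00898/0.02139 ≈ 0.42; interference = 1 − 0.42 = 0.58.

0.58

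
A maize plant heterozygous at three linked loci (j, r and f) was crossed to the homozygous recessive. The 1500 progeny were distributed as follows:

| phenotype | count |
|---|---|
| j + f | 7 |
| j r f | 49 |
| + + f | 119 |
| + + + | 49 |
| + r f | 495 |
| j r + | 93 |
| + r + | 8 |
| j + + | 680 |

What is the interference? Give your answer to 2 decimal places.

The two most frequent reciprocal classes, + r f and j + +, are the parental types, so the F1 was + r f / j + +.
The two rarest classes, + r + and j + f, are the double crossovers. Comparing them with the parentals, only the f allele has switched, so f is the middle locus and the order is j – f – r.
j–f: (98 + 15)/1500 = 0.0753; f–r: (212 + 15)/1500 = 0.1513.
Expected DCO frequency = 0.0753 × 0.1513 ≈ 0.01139; observed = 15/1500 ≈ 0.01000.
Coefficient of coincidence = 0.01000/0.01139 ≈ 0.88; interference = 1 − 0.88 = 0.12.

0.12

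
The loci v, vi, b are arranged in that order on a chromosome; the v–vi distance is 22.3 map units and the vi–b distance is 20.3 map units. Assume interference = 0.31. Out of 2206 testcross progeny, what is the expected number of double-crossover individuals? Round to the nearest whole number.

69

Map distances give recombination frequencies of 0.223 and 0.203 for the two intervals.
With interference 0.31 (so coincidence = 0.69), expected double-crossover frequency = 0.223 × 0.203 × 0.69 = 0.03124.
Expected number = 0.03124 × 2206 = 68.91 ≈ 69.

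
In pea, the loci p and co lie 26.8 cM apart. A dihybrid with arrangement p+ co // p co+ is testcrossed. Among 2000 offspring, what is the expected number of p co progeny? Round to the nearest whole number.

268

A map distance of 26.8 cM corresponds to a recombination frequency of 0.268.
The F1 is p+ co / p co+, so p co is a recombinant gamete class with expected frequency r/2 = 0.268/2 = 0.1340.
Expected number = 0.1340 × 2000 = 268.00 ≈ 268.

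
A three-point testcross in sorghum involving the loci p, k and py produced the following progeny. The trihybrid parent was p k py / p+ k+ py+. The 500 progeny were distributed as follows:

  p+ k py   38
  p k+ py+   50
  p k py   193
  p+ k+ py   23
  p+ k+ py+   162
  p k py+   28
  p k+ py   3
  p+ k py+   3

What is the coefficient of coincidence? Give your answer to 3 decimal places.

The two rarest classes, p k+ py and p+ k py+, are the double crossovers. Comparing them with the parentals, only the k allele has switched, so k is the middle locus and the order is p – k – py.
p–k: (88 + 6)/500 = 0.1880; k–py: (51 + 6)/500 = 0.1140.
Expected DCO frequency = 0.1880 × 0.1140 ≈ 0.02143; observed = 6/500 ≈ 0.01200.
Coefficient of coincidence = 0.01200/0.02143 ≈ 0.560.

0.560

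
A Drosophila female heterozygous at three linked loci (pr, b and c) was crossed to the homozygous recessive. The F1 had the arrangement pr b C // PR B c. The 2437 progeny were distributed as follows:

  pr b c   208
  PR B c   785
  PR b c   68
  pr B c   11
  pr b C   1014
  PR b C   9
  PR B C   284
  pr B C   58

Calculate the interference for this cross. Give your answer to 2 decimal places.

0.35

The two rarest classes, PR b C and pr B c, are the double crossovers. Comparing them with the parentals, only the pr allele has switched, so pr is the middle locus and the order is c – pr – b.
c–pr: (492 + 20)/2437 = 0.2101; pr–b: (126 + 20)/2437 = 0.0599.
Expected DCO frequency = 0.2101 × 0.0599 ≈ 0.01258; observed = 20/2437 ≈ 0.00821.
Coefficient of coincidence = 0.00821/0.01258 ≈ 0.65; interference = 1 − 0.65 = 0.35.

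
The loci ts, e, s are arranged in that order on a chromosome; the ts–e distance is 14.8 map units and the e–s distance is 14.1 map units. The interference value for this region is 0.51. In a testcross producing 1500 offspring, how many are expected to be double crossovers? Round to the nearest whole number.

15

Map distances give recombination frequencies of 0.148 and 0.141 for the two intervals.
With interference 0.51 (so coincidence = 0.49), expected double-crossover frequency = 0.148 × 0.141 × 0.49 = 0.01023.
Expected number = 0.01023 × 1500 = 15.34 ≈ 15.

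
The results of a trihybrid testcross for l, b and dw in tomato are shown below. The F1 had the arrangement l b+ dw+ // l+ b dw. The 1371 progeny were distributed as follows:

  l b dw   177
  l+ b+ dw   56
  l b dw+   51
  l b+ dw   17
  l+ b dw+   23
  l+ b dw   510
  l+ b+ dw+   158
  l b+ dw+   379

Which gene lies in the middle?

The two rarest classes, l b+ dw and l+ b dw+, are the double crossovers. Comparing them with the parentals, only the dw allele has switched, so dw is the middle locus and the order is l – dw – b.

dw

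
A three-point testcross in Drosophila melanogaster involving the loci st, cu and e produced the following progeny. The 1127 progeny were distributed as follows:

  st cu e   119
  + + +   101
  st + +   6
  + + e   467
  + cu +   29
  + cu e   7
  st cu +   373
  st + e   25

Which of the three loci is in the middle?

The two most frequent reciprocal classes, + + e and st cu +, are the parental types, so the F1 was + + e / st cu +.
The two rarest classes, + cu e and st + +, are the double crossovers. Comparing them with the parentals, only the cu allele has switched, so cu is the middle locus and the order is e – cu – st.

cu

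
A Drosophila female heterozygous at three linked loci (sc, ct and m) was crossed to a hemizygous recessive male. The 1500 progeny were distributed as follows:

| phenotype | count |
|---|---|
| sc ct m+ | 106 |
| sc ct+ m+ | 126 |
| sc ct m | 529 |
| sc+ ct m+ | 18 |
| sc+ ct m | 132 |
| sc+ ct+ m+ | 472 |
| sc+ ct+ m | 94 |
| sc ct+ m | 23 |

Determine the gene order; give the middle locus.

The two most frequent reciprocal classes, sc ct m and sc+ ct+ m+, are the parental types, so the F1 was sc ct m / sc+ ct+ m+.
The two rarest classes, sc ct+ m and sc+ ct m+, are the double crossovers. Comparing them with the parentals, only the ct allele has switched, so ct is the middle locus and the order is m – ct – sc.

ct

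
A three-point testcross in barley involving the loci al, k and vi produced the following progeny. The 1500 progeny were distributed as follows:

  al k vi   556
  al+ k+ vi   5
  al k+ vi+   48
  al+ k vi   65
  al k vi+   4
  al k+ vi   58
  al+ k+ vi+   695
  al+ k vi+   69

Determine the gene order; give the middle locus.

The two most frequent reciprocal classes, al k vi and al+ k+ vi+, are the parental types, so the F1 was al k vi / al+ k+ vi+.
The two rarest classes, al k vi+ and al+ k+ vi, are the double crossovers. Comparing them with the parentals, only the vi allele has switched, so vi is the middle locus and the order is al – vi – k.

vi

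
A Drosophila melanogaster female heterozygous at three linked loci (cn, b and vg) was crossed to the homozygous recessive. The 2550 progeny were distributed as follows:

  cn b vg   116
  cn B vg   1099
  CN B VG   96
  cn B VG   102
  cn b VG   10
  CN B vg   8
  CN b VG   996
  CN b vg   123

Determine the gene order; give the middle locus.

The two most frequent reciprocal classes, cn B vg and CN b VG, are the parental types, so the F1 was cn B vg / CN b VG.
The two rarest classes, CN B vg and cn b VG, are the double crossovers. Comparing them with the parentals, only the cn allele has switched, so cn is the middle locus and the order is vg – cn – b.

cn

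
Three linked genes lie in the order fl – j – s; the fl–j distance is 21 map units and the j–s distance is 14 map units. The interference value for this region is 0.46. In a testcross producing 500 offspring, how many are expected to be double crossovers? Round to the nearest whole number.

8

Map distances give recombination frequencies of 0.210 and 0.140 for the two intervals.
With interference 0.46 (so coincidence = 0.54), expected double-crossover frequency = 0.210 × 0.140 × 0.54 = 0.01588.
Expected number = 0.01588 × 500 = 7.94 ≈ 8.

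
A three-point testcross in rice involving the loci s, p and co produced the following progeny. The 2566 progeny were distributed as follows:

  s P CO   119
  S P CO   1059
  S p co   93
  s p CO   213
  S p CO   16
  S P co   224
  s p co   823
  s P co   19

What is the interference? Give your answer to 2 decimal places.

The two most frequent reciprocal classes, S P CO and s p co, are the parental types, so the F1 was S P CO / s p co.
The two rarest classes, S p CO and s P co, are the double crossovers. Comparing them with the parentals, only the p allele has switched, so p is the middle locus and the order is s – p – co.
s–p: (212 + 35)/2566 = 0.0963; p–co: (437 + 35)/2566 = 0.1839.
Expected DCO frequency = 0.0963 × 0.1839 ≈ 0.01771; observed = 35/2566 ≈ 0.01364.
Coefficient of coincidence = 0.01364/0.01771 ≈ 0.77; interference = 1 − 0.77 = 0.23.

0.23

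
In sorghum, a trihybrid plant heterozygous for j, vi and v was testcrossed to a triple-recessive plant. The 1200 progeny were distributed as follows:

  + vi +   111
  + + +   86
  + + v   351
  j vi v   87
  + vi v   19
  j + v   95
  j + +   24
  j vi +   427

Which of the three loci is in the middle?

The two most frequent reciprocal classes, + + v and j vi +, are the parental types, so the F1 was + + v / j vi +.
The two rarest classes, + vi v and j + +, are the double crossovers. Comparing them with the parentals, only the vi allele has switched, so vi is the middle locus and the order is v – vi – j.

vi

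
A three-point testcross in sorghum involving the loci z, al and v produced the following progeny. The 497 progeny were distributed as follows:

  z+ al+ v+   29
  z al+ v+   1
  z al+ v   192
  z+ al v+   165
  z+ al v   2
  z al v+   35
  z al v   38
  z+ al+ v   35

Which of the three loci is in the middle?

v

The two most frequent reciprocal classes, z al+ v and z+ al v+, are the parental types, so the F1 was z al+ v / z+ al v+.
The two rarest classes, z al+ v+ and z+ al v, are the double crossovers. Comparing them with the parentals, only the v allele has switched, so v is the middle locus and the order is al – v – z.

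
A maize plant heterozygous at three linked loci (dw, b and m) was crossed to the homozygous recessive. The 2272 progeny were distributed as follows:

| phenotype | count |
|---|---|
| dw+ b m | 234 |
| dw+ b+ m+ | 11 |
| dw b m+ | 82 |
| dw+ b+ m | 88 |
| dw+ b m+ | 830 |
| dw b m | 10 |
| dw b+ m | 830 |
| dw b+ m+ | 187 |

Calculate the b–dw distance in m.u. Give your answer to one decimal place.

The two most frequent reciprocal classes, dw+ b m+ and dw b+ m, are the parental types, so the F1 was dw+ b m+ / dw b+ m.
The two rarest classes, dw+ b+ m+ and dw b m, are the double crossovers. Comparing them with the parentals, only the b allele has switched, so b is the middle locus and the order is dw – b – m.
Crossovers in the dw–b interval produce the single-crossover classes dw b m+ and dw+ b+ m (82 + 88 = 170) plus the double crossovers (21).
RF(dw–b) = (170 + 21) / 2272 = 191/2272 = 0.0841 → 8.4 m.u.

8.4 m.u.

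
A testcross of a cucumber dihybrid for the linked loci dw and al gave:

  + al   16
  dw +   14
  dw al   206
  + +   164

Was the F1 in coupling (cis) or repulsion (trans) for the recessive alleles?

The two most frequent classes are + + (164) and dw al (206); these are the parental (non-recombinant) types.
So the F1 carried + + on one chromosome and dw al on the other — the recessive alleles are on the same chromosome (cis / coupling).

cis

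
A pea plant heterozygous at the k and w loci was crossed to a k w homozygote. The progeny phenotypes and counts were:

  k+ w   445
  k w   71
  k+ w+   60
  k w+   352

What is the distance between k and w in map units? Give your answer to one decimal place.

14.1 map units

The two most frequent classes, k+ w (445) and k w+ (352), are the parental types, so the F1 was k+ w / k w+.
The recombinant classes are k+ w+ and k w: 60 + 71 = 131.
Recombination frequency = 131/928 = 0.1412 ≈ 14.1%, i.e. 14.1 map units.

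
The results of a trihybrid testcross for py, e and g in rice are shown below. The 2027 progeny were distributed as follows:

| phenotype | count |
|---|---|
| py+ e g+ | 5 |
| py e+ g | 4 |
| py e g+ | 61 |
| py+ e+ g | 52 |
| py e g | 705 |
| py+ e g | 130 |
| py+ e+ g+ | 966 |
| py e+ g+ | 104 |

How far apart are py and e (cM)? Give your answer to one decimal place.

12.0 cM

The two most frequent reciprocal classes, py e g and py+ e+ g+, are the parental types, so the F1 was py e g / py+ e+ g+.
The two rarest classes, py e+ g and py+ e g+, are the double crossovers. Comparing them with the parentals, only the e allele has switched, so e is the middle locus and the order is g – e – py.
Crossovers in the e–py interval produce the single-crossover classes py+ e g and py e+ g+ (130 + 104 = 234) plus the double crossovers (9).
RF(e–py) = (234 + 9) / 2027 = 243/2027 = 0.1199 → 12.0 cM.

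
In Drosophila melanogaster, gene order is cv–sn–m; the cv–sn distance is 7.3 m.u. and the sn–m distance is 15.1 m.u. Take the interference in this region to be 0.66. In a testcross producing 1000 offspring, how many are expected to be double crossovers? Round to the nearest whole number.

4

Map distances give recombination frequencies of 0.073 and 0.151 for the two intervals.
With interference 0.66 (so coincidence = 0.34), expected double-crossover frequency = 0.073 × 0.151 × 0.34 = 0.00375.
Expected number = 0.00375 × 1000 = 3.75 ≈ 4.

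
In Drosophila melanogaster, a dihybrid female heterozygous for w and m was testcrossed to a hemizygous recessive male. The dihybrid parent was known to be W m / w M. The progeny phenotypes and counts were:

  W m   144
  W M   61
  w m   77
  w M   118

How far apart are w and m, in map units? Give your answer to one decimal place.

The recombinant classes are W M and w m: 61 + 77 = 138.
Recombination frequency = 138/400 = 0.3450 ≈ 34.5%, i.e. 34.5 map units.

34.5 map units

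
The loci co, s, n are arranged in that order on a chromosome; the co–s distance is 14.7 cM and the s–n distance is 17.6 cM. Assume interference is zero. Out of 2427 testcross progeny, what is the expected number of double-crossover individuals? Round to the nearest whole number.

63

Map distances give recombination frequencies of 0.147 and 0.176 for the two intervals.
With no interference, expected double-crossover frequency = 0.147 × 0.176 = 0.02587.
Expected number = 0.02587 × 2427 = 62.79 ≈ 63.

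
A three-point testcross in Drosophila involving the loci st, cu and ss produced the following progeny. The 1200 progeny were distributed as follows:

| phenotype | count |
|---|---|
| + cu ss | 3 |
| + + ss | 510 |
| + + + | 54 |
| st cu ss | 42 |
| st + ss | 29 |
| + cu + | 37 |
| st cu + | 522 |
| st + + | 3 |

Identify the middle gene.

cu

The two most frequent reciprocal classes, st cu + and + + ss, are the parental types, so the F1 was st cu + / + + ss.
The two rarest classes, st + + and + cu ss, are the double crossovers. Comparing them with the parentals, only the cu allele has switched, so cu is the middle locus and the order is ss – cu – st.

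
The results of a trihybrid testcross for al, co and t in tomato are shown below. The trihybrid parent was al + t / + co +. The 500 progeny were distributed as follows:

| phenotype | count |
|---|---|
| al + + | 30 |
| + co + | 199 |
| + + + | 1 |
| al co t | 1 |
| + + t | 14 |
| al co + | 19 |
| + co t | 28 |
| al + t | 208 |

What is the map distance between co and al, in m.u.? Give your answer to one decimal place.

7.0 m.u.

The two rarest classes, al co t and + + +, are the double crossovers. Comparing them with the parentals, only the co allele has switched, so co is the middle locus and the order is al – co – t.
Crossovers in the al–co interval produce the single-crossover classes + + t and al co + (14 + 19 = 33) plus the double crossovers (2).
RF(al–co) = (33 + 2) / 500 = 35/500 = 0.0700 → 7.0 m.u.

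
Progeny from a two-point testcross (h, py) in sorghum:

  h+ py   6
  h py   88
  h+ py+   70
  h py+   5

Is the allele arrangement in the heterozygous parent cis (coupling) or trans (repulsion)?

The two most frequent classes are h+ py+ (70) and h py (88); these are the parental (non-recombinant) types.
So the F1 carried h+ py+ on one chromosome and h py on the other — the recessive alleles are on the same chromosome (cis / coupling).

cis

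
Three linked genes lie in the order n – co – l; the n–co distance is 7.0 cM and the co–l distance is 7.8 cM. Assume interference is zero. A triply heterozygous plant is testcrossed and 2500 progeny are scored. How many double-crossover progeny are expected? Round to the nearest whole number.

14

Map distances give recombination frequencies of 0.070 and 0.078 for the two intervals.
With no interference, expected double-crossover frequency = 0.070 × 0.078 = 0.00546.
Expected number = 0.00546 × 2500 = 13.65 ≈ 14.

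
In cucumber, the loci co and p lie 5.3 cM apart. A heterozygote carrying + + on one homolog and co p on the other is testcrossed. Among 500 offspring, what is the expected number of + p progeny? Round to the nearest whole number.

A map distance of 5.3 cM corresponds to a recombination frequency of 0.053.
The F1 is + + / co p, so + p is a recombinant gamete class with expected frequency r/2 = 0.053/2 = 0.0265.
Expected number = 0.0265 × 500 = 13.25 ≈ 13.

13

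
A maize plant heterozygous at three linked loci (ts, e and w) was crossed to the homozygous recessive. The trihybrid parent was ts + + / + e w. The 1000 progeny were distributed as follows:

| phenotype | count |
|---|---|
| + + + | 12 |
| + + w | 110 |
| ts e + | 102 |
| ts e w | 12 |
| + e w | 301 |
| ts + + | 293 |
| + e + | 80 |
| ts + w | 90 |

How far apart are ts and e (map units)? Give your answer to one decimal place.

The two rarest classes, + + + and ts e w, are the double crossovers. Comparing them with the parentals, only the ts allele has switched, so ts is the middle locus and the order is w – ts – e.
Crossovers in the ts–e interval produce the single-crossover classes ts e + and + + w (102 + 110 = 212) plus the double crossovers (24).
RF(ts–e) = (212 + 24) / 1000 = 236/1000 = 0.2360 → 23.6 map units.

23.6 map units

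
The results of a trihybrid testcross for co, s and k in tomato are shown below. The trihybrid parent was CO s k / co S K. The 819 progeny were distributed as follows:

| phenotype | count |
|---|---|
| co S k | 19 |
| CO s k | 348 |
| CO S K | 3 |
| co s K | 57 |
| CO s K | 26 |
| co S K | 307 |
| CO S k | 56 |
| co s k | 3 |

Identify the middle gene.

The two rarest classes, co s k and CO S K, are the double crossovers. Comparing them with the parentals, only the co allele has switched, so co is the middle locus and the order is k – co – s.

co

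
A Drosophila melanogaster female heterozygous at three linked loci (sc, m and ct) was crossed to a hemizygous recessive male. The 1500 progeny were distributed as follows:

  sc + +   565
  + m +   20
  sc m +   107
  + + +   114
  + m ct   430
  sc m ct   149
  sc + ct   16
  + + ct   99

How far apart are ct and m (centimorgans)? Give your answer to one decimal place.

16.1 centimorgans

The two most frequent reciprocal classes, sc + + and + m ct, are the parental types, so the F1 was sc + + / + m ct.
The two rarest classes, sc + ct and + m +, are the double crossovers. Comparing them with the parentals, only the ct allele has switched, so ct is the middle locus and the order is m – ct – sc.
Crossovers in the m–ct interval produce the single-crossover classes sc m + and + + ct (107 + 99 = 206) plus the double crossovers (36).
RF(m–ct) = (206 + 36) / 1500 = 242/1500 = 0.1613 → 16.1 centimorgans.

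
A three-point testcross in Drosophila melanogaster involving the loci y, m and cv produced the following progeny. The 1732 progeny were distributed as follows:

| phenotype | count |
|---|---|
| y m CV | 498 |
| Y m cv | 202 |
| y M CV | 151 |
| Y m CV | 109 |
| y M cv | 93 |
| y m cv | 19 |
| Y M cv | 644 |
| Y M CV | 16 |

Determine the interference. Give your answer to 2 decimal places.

0.34

The two most frequent reciprocal classes, Y M cv and y m CV, are the parental types, so the F1 was Y M cv / y m CV.
The two rarest classes, Y M CV and y m cv, are the double crossovers. Comparing them with the parentals, only the cv allele has switched, so cv is the middle locus and the order is m – cv – y.
m–cv: (353 + 35)/1732 = 0.2240; cv–y: (202 + 35)/1732 = 0.1368.
Expected DCO frequency = 0.2240 × 0.1368 ≈ 0.03064; observed = 35/1732 ≈ 0.02021.
Coefficient of coincidence = 0.02021/0.03064 ≈ 0.66; interference = 1 − 0.66 = 0.34.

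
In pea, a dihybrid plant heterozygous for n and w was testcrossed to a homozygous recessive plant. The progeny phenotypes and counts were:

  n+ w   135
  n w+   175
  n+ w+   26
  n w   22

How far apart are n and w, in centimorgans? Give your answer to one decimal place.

The two most frequent classes, n+ w (135) and n w+ (175), are the parental types, so the F1 was n+ w / n w+.
The recombinant classes are n+ w+ and n w: 26 + 22 = 48.
Recombination frequency = 48/358 = 0.1341 ≈ 13.4%, i.e. 13.4 centimorgans.

13.4 centimorgans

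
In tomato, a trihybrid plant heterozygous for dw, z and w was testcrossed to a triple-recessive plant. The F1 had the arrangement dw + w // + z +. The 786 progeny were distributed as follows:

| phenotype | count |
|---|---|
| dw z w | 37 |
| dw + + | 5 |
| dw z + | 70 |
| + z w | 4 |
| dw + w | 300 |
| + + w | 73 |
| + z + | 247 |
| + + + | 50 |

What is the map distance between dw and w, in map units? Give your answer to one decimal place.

The two rarest classes, dw + + and + z w, are the double crossovers. Comparing them with the parentals, only the w allele has switched, so w is the middle locus and the order is dw – w – z.
Crossovers in the dw–w interval produce the single-crossover classes + + w and dw z + (73 + 70 = 143) plus the double crossovers (9).
RF(dw–w) = (143 + 9) / 786 = 152/786 = 0.1934 → 19.3 map units.

19.3 map units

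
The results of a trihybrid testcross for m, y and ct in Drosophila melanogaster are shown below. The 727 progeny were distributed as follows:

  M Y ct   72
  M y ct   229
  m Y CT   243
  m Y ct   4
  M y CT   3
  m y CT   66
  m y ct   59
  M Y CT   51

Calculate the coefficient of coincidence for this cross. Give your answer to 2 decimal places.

The two most frequent reciprocal classes, M y ct and m Y CT, are the parental types, so the F1 was M y ct / m Y CT.
The two rarest classes, M y CT and m Y ct, are the double crossovers. Comparing them with the parentals, only the ct allele has switched, so ct is the middle locus and the order is m – ct – y.
m–ct: (110 + 7)/727 = 0.1609; ct–y: (138 + 7)/727 = 0.1994.
Expected DCO frequency = 0.1609 × 0.1994 ≈ 0.03208; observed = 7/727 ≈ 0.00963.
Coefficient of coincidence = 0.00963/0.03208 ≈ 0.30.

0.30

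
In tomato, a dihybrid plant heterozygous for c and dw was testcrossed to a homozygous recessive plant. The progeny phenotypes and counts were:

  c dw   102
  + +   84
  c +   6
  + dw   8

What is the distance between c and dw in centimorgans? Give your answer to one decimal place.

The two most frequent classes, + + (84) and c dw (102), are the parental types, so the F1 was + + / c dw.
The recombinant classes are + dw and c +: 8 + 6 = 14.
Recombination frequency = 14/200 = 0.0700 ≈ 7.0%, i.e. 7.0 centimorgans.

7.0 centimorgans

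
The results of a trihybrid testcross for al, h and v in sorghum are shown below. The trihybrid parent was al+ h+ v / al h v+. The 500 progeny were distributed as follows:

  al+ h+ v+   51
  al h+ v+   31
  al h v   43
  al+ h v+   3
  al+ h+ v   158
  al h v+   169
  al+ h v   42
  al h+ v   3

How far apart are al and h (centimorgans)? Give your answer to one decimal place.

15.8 centimorgans

The two rarest classes, al h+ v and al+ h v+, are the double crossovers. Comparing them with the parentals, only the al allele has switched, so al is the middle locus and the order is h – al – v.
Crossovers in the h–al interval produce the single-crossover classes al+ h v and al h+ v+ (42 + 31 = 73) plus the double crossovers (6).
RF(h–al) = (73 + 6) / 500 = 79/500 = 0.1580 → 15.8 centimorgans.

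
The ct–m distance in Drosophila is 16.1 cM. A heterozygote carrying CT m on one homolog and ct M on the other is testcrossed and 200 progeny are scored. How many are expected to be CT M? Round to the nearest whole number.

16

A map distance of 16.1 cM corresponds to a recombination frequency of 0.161.
The F1 is CT m / ct M, so CT M is a recombinant gamete class with expected frequency r/2 = 0.161/2 = 0.0805.
Expected number = 0.0805 × 200 = 16.10 ≈ 16.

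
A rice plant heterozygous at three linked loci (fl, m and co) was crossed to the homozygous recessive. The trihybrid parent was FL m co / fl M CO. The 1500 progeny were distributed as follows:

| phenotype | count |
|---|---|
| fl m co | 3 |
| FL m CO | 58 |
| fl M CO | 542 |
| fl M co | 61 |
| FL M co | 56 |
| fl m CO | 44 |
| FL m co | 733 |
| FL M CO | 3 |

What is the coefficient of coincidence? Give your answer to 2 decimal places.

0.68

The two rarest classes, fl m co and FL M CO, are the double crossovers. Comparing them with the parentals, only the fl allele has switched, so fl is the middle locus and the order is m – fl – co.
m–fl: (100 + 6)/1500 = 0.0707; fl–co: (119 + 6)/1500 = 0.0833.
Expected DCO frequency = 0.0707 × 0.0833 ≈ 0.00589; observed = 6/1500 ≈ 0.00400.
Coefficient of coincidence = 0.00400/0.00589 ≈ 0.68.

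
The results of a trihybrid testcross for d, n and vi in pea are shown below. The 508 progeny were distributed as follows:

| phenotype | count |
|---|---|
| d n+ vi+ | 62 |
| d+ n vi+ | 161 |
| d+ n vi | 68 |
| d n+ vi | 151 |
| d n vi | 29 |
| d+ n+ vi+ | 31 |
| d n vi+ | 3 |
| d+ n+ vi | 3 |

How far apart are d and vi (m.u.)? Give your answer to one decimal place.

The two most frequent reciprocal classes, d+ n vi+ and d n+ vi, are the parental types, so the F1 was d+ n vi+ / d n+ vi.
The two rarest classes, d n vi+ and d+ n+ vi, are the double crossovers. Comparing them with the parentals, only the d allele has switched, so d is the middle locus and the order is vi – d – n.
Crossovers in the vi–d interval produce the single-crossover classes d+ n vi and d n+ vi+ (68 + 62 = 130) plus the double crossovers (6).
RF(vi–d) = (130 + 6) / 508 = 136/508 = 0.2677 → 26.8 m.u.

26.8 m.u.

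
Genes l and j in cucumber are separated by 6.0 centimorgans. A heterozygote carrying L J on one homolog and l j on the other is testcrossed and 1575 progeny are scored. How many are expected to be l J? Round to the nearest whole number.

47

A map distance of 6.0 centimorgans corresponds to a recombination frequency of 0.060.
The F1 is L J / l j, so l J is a recombinant gamete class with expected frequency r/2 = 0.060/2 = 0.0300.
Expected number = 0.0300 × 1575 = 47.25 ≈ 47.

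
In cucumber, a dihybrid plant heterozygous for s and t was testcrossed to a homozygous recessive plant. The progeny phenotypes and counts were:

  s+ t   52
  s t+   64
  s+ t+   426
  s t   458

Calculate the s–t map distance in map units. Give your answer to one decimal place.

The two most frequent classes, s+ t+ (426) and s t (458), are the parental types, so the F1 was s+ t+ / s t.
The recombinant classes are s+ t and s t+: 52 + 64 = 116.
Recombination frequency = 116/1000 = 0.1160 ≈ 11.6%, i.e. 11.6 map units.

11.6 map units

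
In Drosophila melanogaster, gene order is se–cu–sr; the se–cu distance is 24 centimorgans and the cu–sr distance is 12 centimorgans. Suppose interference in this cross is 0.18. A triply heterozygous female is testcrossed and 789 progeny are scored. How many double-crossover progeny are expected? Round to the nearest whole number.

19

Map distances give recombination frequencies of 0.240 and 0.120 for the two intervals.
With interference 0.18 (so coincidence = 0.82), expected double-crossover frequency = 0.240 × 0.120 × 0.82 = 0.02362.
Expected number = 0.02362 × 789 = 18.63 ≈ 19.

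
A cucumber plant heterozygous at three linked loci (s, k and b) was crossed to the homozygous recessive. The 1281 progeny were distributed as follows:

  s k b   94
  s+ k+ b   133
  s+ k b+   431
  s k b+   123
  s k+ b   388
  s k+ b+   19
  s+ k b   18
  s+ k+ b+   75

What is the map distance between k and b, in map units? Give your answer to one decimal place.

16.1 map units

The two most frequent reciprocal classes, s k+ b and s+ k b+, are the parental types, so the F1 was s k+ b / s+ k b+.
The two rarest classes, s k+ b+ and s+ k b, are the double crossovers. Comparing them with the parentals, only the b allele has switched, so b is the middle locus and the order is s – b – k.
Crossovers in the b–k interval produce the single-crossover classes s k b and s+ k+ b+ (94 + 75 = 169) plus the double crossovers (37).
RF(b–k) = (169 + 37) / 1281 = 206/1281 = 0.1608 → 16.1 map units.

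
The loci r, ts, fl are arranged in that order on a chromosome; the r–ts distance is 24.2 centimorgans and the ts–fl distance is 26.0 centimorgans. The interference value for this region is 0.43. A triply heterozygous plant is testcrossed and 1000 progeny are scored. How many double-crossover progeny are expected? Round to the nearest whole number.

Map distances give recombination frequencies of 0.242 and 0.260 for the two intervals.
With interference 0.43 (so coincidence = 0.57), expected double-crossover frequency = 0.242 × 0.260 × 0.57 = 0.03586.
Expected number = 0.03586 × 1000 = 35.86 ≈ 36.

36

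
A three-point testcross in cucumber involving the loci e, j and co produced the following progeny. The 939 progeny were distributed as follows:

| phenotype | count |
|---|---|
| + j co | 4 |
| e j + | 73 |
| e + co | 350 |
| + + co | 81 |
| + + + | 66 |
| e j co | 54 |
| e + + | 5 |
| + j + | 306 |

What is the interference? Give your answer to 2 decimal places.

0.60

The two most frequent reciprocal classes, e + co and + j +, are the parental types, so the F1 was e + co / + j +.
The two rarest classes, e + + and + j co, are the double crossovers. Comparing them with the parentals, only the co allele has switched, so co is the middle locus and the order is j – co – e.
j–co: (120 + 9)/939 = 0.1374; co–e: (154 + 9)/939 = 0.1736.
Expected DCO frequency = 0.1374 × 0.1736 ≈ 0.02385; observed = 9/939 ≈ 0.00958.
Coefficient of coincidence = 0.00958/0.02385 ≈ 0.40; interference = 1 − 0.40 = 0.60.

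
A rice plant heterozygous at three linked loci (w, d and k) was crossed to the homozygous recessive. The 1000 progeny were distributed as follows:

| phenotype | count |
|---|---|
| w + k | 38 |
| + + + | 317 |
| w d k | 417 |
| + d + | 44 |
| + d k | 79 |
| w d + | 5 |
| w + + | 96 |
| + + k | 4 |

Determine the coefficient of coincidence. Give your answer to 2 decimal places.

0.54

The two most frequent reciprocal classes, + + + and w d k, are the parental types, so the F1 was + + + / w d k.
The two rarest classes, + + k and w d +, are the double crossovers. Comparing them with the parentals, only the k allele has switched, so k is the middle locus and the order is d – k – w.
d–k: (82 + 9)/1000 = 0.0910; k–w: (175 + 9)/1000 = 0.1840.
Expected DCO frequency = 0.0910 × 0.1840 ≈ 0.01674; observed = 9/1000 ≈ 0.00900.
Coefficient of coincidence = 0.00900/0.01674 ≈ 0.54.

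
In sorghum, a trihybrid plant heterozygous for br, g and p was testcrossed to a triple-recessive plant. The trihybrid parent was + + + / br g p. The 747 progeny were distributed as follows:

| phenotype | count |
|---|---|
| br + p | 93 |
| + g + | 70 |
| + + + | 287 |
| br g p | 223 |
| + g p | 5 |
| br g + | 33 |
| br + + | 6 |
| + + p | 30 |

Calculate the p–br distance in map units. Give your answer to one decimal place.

9.9 map units

The two rarest classes, br + + and + g p, are the double crossovers. Comparing them with the parentals, only the br allele has switched, so br is the middle locus and the order is g – br – p.
Crossovers in the br–p interval produce the single-crossover classes + + p and br g + (30 + 33 = 63) plus the double crossovers (11).
RF(br–p) = (63 + 11) / 747 = 74/747 = 0.0991 → 9.9 map units.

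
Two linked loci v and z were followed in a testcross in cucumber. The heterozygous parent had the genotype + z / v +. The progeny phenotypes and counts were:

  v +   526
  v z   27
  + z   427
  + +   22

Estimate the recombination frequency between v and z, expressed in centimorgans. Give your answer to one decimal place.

4.9 centimorgans

The recombinant classes are + + and v z: 22 + 27 = 49.
Recombination frequency = 49/1002 = 0.0489 ≈ 4.9%, i.e. 4.9 centimorgans.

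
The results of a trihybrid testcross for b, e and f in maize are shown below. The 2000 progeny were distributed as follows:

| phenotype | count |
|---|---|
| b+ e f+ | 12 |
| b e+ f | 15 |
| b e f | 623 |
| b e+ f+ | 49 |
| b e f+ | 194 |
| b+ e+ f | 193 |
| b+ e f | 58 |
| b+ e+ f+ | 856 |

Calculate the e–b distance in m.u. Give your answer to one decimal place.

6.7 m.u.

The two most frequent reciprocal classes, b+ e+ f+ and b e f, are the parental types, so the F1 was b+ e+ f+ / b e f.
The two rarest classes, b+ e f+ and b e+ f, are the double crossovers. Comparing them with the parentals, only the e allele has switched, so e is the middle locus and the order is b – e – f.
Crossovers in the b–e interval produce the single-crossover classes b e+ f+ and b+ e f (49 + 58 = 107) plus the double crossovers (27).
RF(b–e) = (107 + 27) / 2000 = 134/2000 = 0.0670 → 6.7 m.u.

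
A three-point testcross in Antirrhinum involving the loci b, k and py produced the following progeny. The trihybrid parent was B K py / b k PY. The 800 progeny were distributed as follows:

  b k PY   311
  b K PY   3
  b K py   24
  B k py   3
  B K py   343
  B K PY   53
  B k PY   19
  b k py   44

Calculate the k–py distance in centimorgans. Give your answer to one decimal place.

12.9 centimorgans

The two rarest classes, B k py and b K PY, are the double crossovers. Comparing them with the parentals, only the k allele has switched, so k is the middle locus and the order is py – k – b.
Crossovers in the py–k interval produce the single-crossover classes B K PY and b k py (53 + 44 = 97) plus the double crossovers (6).
RF(py–k) = (97 + 6) / 800 = 103/800 = 0.1288 → 12.9 centimorgans.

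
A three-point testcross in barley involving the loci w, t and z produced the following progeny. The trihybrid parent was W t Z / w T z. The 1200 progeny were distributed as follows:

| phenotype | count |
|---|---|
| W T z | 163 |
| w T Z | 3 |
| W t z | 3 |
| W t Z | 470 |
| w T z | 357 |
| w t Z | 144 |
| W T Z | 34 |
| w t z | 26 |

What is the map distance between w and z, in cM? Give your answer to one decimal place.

The two rarest classes, W t z and w T Z, are the double crossovers. Comparing them with the parentals, only the z allele has switched, so z is the middle locus and the order is w – z – t.
Crossovers in the w–z interval produce the single-crossover classes w t Z and W T z (144 + 163 = 307) plus the double crossovers (6).
RF(w–z) = (307 + 6) / 1200 = 313/1200 = 0.2608 → 26.1 cM.

26.1 cM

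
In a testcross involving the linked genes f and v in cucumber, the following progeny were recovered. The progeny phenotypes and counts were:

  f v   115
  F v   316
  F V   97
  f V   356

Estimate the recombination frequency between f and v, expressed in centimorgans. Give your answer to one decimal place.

The two most frequent classes, F v (316) and f V (356), are the parental types, so the F1 was F v / f V.
The recombinant classes are F V and f v: 97 + 115 = 212.
Recombination frequency = 212/884 = 0.2398 ≈ 24.0%, i.e. 24.0 centimorgans.

24.0 centimorgans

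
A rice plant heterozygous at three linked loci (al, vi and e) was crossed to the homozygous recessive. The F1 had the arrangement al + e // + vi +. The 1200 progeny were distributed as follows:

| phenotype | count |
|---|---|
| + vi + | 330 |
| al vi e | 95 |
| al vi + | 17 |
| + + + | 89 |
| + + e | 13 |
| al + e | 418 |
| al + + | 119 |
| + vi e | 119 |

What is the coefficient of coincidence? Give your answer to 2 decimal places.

The two rarest classes, + + e and al vi +, are the double crossovers. Comparing them with the parentals, only the al allele has switched, so al is the middle locus and the order is vi – al – e.
vi–al: (184 + 30)/1200 = 0.1783; al–e: (238 + 30)/1200 = 0.2233.
Expected DCO frequency = 0.1783 × 0.2233 ≈ 0.03981; observed = 30/1200 ≈ 0.02500.
Coefficient of coincidence = 0.02500/0.03981 ≈ 0.63.

0.63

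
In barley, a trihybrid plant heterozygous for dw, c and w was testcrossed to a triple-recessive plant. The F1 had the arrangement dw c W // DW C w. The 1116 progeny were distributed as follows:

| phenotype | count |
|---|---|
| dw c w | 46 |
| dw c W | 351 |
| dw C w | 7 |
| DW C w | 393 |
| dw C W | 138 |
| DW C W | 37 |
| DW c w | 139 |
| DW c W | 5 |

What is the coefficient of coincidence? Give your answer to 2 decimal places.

0.49

The two rarest classes, DW c W and dw C w, are the double crossovers. Comparing them with the parentals, only the dw allele has switched, so dw is the middle locus and the order is w – dw – c.
w–dw: (83 + 12)/1116 = 0.0851; dw–c: (277 + 12)/1116 = 0.2590.
Expected DCO frequency = 0.0851 × 0.2590 ≈ 0.02204; observed = 12/1116 ≈ 0.01075.
Coefficient of coincidence = 0.01075/0.02204 ≈ 0.49.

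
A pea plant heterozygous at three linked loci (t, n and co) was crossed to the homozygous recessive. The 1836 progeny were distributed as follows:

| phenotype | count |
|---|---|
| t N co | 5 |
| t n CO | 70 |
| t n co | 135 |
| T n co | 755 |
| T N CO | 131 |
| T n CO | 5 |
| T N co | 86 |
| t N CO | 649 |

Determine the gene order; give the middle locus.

co

The two most frequent reciprocal classes, t N CO and T n co, are the parental types, so the F1 was t N CO / T n co.
The two rarest classes, t N co and T n CO, are the double crossovers. Comparing them with the parentals, only the co allele has switched, so co is the middle locus and the order is n – co – t.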